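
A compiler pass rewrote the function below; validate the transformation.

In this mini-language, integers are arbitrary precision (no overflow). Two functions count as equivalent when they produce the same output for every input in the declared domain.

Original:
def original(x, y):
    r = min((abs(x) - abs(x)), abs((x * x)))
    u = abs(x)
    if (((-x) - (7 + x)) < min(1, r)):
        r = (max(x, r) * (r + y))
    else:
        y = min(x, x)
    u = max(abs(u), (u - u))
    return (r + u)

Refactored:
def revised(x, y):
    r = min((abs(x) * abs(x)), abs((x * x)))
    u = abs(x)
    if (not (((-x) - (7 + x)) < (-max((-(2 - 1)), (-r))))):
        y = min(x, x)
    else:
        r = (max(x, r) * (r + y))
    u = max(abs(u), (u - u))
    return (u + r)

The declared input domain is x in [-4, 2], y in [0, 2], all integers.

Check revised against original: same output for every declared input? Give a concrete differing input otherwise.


Try x=-4, y=0.
original: r = 0; u = 4; (((-x) - (7 + x)) < min(1, r)) -> false; y = -4; u = 4; return 4
revised: r = 16; u = 4; (not (((-x) - (7 + x)) < (-max((-(2 - 1)), (-r))))) -> true; y = -4; u = 4; return 20
4 against 20: the behavior changed.
verdict: not equivalent; witness: x=-4, y=0


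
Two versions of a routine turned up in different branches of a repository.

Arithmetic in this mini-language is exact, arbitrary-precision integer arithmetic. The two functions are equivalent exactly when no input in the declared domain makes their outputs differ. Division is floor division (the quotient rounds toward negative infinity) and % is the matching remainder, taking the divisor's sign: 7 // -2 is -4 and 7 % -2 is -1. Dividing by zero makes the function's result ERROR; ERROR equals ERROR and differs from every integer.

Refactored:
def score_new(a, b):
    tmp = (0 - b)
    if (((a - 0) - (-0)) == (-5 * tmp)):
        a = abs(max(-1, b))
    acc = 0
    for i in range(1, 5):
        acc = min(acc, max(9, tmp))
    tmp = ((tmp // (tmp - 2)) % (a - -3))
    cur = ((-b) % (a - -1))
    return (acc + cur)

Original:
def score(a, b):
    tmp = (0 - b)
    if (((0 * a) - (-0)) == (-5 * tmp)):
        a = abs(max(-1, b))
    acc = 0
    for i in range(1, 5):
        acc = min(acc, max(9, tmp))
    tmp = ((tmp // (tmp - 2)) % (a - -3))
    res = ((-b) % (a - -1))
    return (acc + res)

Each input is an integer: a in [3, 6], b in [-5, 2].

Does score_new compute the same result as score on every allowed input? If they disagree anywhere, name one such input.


Input a=5, b=1: 5 from score versus 1 from score_new.
verdict: not equivalent; witness: a=5, b=1


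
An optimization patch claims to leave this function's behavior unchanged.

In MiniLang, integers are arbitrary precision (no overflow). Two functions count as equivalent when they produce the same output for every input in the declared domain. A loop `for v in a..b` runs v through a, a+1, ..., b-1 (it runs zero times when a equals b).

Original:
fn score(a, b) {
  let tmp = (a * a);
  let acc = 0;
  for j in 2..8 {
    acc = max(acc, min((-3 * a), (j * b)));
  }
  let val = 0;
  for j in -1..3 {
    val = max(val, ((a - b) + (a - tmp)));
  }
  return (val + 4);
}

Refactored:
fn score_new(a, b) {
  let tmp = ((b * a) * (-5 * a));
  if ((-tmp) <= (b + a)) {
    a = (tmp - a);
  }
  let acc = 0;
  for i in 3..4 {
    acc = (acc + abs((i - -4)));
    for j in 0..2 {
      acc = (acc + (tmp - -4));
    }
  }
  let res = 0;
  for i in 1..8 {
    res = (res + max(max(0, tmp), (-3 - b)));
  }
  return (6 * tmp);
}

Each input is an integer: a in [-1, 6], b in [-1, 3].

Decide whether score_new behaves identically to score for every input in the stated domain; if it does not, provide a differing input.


At a=-1, b=-1: score gives 4, score_new gives 30.
verdict: not equivalent; witness: a=-1, b=-1


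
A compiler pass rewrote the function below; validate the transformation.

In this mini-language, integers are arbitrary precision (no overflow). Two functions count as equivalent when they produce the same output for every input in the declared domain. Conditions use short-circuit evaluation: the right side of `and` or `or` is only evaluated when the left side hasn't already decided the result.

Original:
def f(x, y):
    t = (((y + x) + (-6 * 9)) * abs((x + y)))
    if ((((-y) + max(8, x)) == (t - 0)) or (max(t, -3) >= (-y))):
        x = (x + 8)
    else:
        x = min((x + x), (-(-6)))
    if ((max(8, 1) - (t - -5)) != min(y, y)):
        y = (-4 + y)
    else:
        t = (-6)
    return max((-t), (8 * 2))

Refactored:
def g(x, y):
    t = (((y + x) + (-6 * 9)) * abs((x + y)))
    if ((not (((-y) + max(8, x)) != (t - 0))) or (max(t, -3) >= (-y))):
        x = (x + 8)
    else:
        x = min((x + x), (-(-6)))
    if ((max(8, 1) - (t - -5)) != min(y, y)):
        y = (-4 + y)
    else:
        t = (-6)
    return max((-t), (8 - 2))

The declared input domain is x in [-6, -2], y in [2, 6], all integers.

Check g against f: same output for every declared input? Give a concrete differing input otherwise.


At x=-6, y=6: f gives 16, g gives 6.
verdict: not equivalent; witness: x=-6, y=6


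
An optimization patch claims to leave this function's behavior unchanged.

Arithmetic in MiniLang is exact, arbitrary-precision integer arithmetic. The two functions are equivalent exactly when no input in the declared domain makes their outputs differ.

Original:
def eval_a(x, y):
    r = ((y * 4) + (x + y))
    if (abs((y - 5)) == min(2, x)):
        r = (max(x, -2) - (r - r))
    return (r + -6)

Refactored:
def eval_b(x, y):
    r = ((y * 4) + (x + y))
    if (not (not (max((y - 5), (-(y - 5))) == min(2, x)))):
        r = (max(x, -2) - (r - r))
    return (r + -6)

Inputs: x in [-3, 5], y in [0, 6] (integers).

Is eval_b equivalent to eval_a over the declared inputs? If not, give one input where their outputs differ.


Reading the diff, among the changes: boolean connective usage differs, constant usage differs, min/max/abs usage differs, arithmetic usage differs.
One worked example (x=4, y=0) — eval_a: r becomes 4; next (abs((y - 5)) == min(2, x)) evaluates to false; next final value -2; eval_b: r becomes 4; next (not (not (max((y - 5), (-(y - 5))) == min(2, x)))) evaluates to false; next final value -2; agreement on -2.
Checked all 63 inputs in the declared domain: the outputs agree on every one.
verdict: equivalent


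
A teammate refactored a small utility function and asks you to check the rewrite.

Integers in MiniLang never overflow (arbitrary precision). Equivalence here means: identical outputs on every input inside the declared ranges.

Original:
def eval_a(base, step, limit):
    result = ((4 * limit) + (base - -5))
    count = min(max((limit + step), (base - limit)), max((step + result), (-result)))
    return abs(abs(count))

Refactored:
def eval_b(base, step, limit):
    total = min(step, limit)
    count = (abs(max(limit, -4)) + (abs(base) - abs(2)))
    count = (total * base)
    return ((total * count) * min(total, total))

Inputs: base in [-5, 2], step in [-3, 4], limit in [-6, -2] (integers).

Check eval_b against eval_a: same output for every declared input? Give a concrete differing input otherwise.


Evaluate both at base=-5, step=-3, limit=-6.
eval_a: result=-24, then count=1, then returns 1
eval_b: total=-6, then count=7, then count=30, then returns 1080
1 != 1080, so the rewrite changes behavior.
verdict: not equivalent; witness: base=-5, step=-3, limit=-6


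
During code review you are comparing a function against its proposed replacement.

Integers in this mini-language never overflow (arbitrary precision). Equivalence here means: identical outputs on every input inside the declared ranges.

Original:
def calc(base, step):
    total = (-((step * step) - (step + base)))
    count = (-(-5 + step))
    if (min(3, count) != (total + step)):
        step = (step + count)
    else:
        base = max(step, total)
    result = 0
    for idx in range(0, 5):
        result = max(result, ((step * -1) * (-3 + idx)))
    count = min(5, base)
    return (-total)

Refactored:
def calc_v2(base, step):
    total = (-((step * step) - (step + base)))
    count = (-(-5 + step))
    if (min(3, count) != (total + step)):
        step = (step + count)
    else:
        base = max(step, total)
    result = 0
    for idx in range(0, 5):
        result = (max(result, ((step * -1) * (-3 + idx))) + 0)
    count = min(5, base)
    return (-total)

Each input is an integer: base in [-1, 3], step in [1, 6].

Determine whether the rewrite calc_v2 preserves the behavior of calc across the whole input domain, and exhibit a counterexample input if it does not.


Reading the diff, among the changes: constant usage differs; and arithmetic usage differs.
As a probe, take base=1, step=3: calc runs total = -5; count = 2; (min(3, count) != (total + step)) -> true; step = 5; result = 0; [idx=0]; result = 15; [idx=1]; result = 15; [idx=2]; result = 15; [idx=3]; result = 15; [idx=4]; result = 15; count = 1; return 5; calc_v2 runs total = -5; count = 2; (min(3, count) != (total + step)) -> true; step = 5; result = 0; [idx=0]; result = 15; [idx=1]; result = 15; [idx=2]; result = 15; [idx=3]; result = 15; [idx=4]; result = 15; count = 1; return 5; both end at 5.
Across all 30 domain points the two functions coincide.
verdict: equivalent


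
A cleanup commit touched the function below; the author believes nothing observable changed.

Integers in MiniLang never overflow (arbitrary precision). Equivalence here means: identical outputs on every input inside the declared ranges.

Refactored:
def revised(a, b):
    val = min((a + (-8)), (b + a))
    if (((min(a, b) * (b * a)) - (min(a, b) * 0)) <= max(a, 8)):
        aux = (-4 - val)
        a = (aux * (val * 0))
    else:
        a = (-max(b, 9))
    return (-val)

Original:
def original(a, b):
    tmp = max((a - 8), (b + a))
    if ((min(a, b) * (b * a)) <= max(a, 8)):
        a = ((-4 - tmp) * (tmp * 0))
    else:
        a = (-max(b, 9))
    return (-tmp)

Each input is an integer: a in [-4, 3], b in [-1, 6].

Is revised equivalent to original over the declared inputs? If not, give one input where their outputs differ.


On input a=-4, b=-1, original returns 5 while revised returns 12.
verdict: not equivalent; witness: a=-4, b=-1


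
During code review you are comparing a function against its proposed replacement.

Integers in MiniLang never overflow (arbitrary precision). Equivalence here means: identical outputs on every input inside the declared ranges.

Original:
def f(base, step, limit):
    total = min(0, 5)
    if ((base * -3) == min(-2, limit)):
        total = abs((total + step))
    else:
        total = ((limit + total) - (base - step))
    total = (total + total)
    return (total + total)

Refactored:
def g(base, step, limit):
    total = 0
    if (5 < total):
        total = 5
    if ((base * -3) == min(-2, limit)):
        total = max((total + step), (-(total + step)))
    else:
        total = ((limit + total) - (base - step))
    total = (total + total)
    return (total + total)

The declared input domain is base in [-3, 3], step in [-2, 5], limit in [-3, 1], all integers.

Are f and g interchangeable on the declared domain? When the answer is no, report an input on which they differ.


Comparing the listings, the differences include: min/max/abs usage differs, plus comparison usage differs, plus constant usage differs, plus arithmetic usage differs, plus statement counts differ, plus branching structure differs.
Spot check at base=-1, step=0, limit=-2 — f: total = 0; ((base * -3) == min(-2, limit)) -> false; total = -1; total = -2; return -4. g: total = 0; (5 < total) -> false; ((base * -3) == min(-2, limit)) -> false; total = -1; total = -2; return -4. Both give -4.
Checked all 280 inputs in the declared domain: the outputs agree on every one.
verdict: equivalent


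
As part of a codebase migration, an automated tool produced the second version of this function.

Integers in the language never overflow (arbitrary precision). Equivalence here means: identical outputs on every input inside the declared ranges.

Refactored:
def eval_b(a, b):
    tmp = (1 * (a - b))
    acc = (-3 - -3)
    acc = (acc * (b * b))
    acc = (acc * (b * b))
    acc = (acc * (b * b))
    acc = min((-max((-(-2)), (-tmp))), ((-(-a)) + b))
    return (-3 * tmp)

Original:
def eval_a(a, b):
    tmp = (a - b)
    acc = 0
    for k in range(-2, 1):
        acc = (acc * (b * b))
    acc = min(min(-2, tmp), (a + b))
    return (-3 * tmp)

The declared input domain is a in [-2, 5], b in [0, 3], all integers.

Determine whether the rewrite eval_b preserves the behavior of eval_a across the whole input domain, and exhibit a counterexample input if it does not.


Behavior is preserved: although min/max/abs usage differs, plus arithmetic usage differs, plus local variable names differ, plus statement counts differ, plus constant usage differs, plus loop structure differs, the outputs never diverge.
As a probe, take a=5, b=1: eval_a runs tmp becomes 4; next acc becomes 0; next at k=-2:; next acc becomes 0; next at k=-1:; next acc becomes 0; next at k=0:; next acc becomes 0; next acc becomes -2; next final value -12; eval_b runs tmp becomes 4; next acc becomes 0; next acc becomes 0; next acc becomes 0; next acc becomes 0; next acc becomes -2; next final value -12; both end at -12.
Checked all 32 inputs in the declared domain: the outputs agree on every one.
verdict: equivalent


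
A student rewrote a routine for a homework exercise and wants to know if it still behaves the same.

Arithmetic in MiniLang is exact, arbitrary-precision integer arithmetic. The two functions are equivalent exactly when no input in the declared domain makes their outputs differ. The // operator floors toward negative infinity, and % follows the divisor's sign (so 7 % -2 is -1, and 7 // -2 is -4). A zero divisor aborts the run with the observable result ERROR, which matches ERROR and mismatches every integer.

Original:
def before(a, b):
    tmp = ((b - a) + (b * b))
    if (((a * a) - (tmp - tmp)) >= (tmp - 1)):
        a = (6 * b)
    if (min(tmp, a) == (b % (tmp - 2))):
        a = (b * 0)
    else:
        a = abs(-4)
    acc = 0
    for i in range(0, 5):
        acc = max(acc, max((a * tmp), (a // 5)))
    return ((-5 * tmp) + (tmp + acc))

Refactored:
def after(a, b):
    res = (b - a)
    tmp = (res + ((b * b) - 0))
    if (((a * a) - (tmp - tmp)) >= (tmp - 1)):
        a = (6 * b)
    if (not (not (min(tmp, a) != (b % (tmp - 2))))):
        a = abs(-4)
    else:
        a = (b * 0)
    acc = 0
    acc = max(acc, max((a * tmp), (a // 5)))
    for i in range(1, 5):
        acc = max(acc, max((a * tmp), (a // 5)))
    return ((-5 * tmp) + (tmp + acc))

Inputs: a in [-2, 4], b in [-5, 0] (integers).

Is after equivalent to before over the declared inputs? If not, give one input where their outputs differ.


The two versions differ — the changes include min/max/abs usage differs; constant usage differs; statement counts differ; local variable names differ; comparison usage differs; boolean connective usage differs; arithmetic usage differs; loop structure differs.
Spot check at a=2, b=-2 — before: tmp := 0 | (((a * a) - (tmp - tmp)) >= (tmp - 1)): true | a := -12 | (min(tmp, a) == (b % (tmp - 2))): false | a := 4 | acc := 0 | iter i=0: | acc := 0 | iter i=1: | acc := 0 | iter i=2: | acc := 0 | iter i=3: | acc := 0 | iter i=4: | acc := 0 | result 0. after: res := -4 | tmp := 0 | (((a * a) - (tmp - tmp)) >= (tmp - 1)): true | a := -12 | (not (not (min(tmp, a) != (b % (tmp - 2))))): true | a := 4 | acc := 0 | acc := 0 | iter i=1: | acc := 0 | iter i=2: | acc := 0 | iter i=3: | acc := 0 | iter i=4: | acc := 0 | result 0. Both give 0.
Every one of the 42 inputs gives matching results.
verdict: equivalent


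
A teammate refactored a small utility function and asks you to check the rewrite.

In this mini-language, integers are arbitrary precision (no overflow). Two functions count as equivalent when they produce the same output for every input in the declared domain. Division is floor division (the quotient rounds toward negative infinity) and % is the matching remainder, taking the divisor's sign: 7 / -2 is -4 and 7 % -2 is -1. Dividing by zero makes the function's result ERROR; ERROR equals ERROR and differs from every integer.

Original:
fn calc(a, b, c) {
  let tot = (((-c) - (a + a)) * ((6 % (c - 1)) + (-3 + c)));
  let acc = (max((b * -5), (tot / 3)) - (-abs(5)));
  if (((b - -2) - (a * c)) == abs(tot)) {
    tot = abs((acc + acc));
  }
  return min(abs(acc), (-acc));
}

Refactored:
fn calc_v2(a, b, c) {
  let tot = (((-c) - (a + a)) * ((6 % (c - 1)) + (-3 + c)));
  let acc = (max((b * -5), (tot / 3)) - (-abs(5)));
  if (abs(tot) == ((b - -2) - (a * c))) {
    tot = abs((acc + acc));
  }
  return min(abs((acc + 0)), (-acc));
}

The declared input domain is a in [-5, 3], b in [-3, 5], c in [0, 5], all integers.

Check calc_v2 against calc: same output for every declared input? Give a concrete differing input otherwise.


Differences: arithmetic usage differs, and constant usage differs — yet all 486 inputs agree.
verdict: equivalent


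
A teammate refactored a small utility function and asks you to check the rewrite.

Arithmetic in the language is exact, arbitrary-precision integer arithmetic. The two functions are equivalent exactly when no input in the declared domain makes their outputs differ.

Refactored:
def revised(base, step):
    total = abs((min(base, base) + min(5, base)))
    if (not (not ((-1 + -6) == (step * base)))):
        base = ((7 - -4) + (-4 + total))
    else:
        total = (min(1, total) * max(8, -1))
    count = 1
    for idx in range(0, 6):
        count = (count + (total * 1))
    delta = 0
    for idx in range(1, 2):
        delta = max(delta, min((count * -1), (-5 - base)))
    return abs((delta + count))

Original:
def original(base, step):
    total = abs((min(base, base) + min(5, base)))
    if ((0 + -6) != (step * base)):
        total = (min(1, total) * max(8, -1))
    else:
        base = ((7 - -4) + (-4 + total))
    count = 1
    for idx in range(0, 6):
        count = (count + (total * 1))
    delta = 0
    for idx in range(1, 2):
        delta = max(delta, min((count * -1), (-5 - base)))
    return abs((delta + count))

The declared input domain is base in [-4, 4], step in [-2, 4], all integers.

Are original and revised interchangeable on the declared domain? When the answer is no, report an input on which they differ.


Run the pair on base=-3, step=2.
original: total=6, then ((0 + -6) != (step * base)) is false, then base=13, then count=1, then (idx=0), then count=7, then (idx=1), then count=13, then (idx=2), then count=19, then (idx=3), then count=25, then (idx=4), then count=31, then (idx=5), then count=37, then delta=0, then (idx=1), then delta=0, then returns 37
revised: total=6, then (not (not ((-1 + -6) == (step * base)))) is false, then total=8, then count=1, then (idx=0), then count=9, then (idx=1), then count=17, then (idx=2), then count=25, then (idx=3), then count=33, then (idx=4), then count=41, then (idx=5), then count=49, then delta=0, then (idx=1), then delta=0, then returns 49
37 against 49: the behavior changed.
verdict: not equivalent; witness: base=-3, step=2


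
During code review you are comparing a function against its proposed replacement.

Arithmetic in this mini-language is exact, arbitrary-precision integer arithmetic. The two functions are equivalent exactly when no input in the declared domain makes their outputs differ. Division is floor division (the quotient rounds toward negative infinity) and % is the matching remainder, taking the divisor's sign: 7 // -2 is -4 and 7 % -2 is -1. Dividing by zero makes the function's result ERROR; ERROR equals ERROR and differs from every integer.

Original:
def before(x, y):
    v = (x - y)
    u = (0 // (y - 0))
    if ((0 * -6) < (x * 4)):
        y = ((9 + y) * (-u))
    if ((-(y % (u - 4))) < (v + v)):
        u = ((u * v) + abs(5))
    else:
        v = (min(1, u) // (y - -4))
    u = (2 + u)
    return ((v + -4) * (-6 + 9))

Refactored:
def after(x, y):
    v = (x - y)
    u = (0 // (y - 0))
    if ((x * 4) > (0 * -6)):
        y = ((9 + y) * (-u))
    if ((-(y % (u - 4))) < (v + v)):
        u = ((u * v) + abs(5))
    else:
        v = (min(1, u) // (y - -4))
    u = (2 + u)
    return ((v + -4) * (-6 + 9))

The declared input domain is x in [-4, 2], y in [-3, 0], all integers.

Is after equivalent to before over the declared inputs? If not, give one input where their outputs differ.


Reading the diff, among the changes: comparison usage differs.
Tracing x=0, y=-2: before: v = 2; u = 0; ((0 * -6) < (x * 4)) -> false; ((-(y % (u - 4))) < (v + v)) -> true; u = 5; u = 7; return -6 | after: v = 2; u = 0; ((x * 4) > (0 * -6)) -> false; ((-(y % (u - 4))) < (v + v)) -> true; u = 5; u = 7; return -6 — matching result -6.
Sweeping the whole domain (28 inputs) finds no disagreement.
verdict: equivalent


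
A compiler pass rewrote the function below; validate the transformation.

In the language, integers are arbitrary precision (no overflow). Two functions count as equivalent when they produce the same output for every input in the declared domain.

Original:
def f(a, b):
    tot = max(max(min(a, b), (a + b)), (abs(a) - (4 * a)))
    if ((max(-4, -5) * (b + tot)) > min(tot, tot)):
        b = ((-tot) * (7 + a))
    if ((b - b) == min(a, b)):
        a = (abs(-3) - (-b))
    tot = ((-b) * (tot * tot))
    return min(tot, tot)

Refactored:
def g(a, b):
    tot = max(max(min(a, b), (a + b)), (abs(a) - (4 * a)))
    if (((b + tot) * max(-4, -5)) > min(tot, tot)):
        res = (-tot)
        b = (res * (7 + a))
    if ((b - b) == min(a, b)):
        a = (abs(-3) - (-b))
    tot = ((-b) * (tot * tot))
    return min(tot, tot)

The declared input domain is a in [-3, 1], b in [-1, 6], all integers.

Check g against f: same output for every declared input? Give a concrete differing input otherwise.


Comparing the listings, the differences include: statement counts differ, local variable names differ.
Tracing a=-3, b=2: f: tot becomes 15; next ((max(-4, -5) * (b + tot)) > min(tot, tot)) evaluates to false; next ((b - b) == min(a, b)) evaluates to false; next tot becomes -450; next final value -450 | g: tot becomes 15; next (((b + tot) * max(-4, -5)) > min(tot, tot)) evaluates to false; next ((b - b) == min(a, b)) evaluates to false; next tot becomes -450; next final value -450 — matching result -450.
Across all 40 domain points the two functions coincide.
verdict: equivalent


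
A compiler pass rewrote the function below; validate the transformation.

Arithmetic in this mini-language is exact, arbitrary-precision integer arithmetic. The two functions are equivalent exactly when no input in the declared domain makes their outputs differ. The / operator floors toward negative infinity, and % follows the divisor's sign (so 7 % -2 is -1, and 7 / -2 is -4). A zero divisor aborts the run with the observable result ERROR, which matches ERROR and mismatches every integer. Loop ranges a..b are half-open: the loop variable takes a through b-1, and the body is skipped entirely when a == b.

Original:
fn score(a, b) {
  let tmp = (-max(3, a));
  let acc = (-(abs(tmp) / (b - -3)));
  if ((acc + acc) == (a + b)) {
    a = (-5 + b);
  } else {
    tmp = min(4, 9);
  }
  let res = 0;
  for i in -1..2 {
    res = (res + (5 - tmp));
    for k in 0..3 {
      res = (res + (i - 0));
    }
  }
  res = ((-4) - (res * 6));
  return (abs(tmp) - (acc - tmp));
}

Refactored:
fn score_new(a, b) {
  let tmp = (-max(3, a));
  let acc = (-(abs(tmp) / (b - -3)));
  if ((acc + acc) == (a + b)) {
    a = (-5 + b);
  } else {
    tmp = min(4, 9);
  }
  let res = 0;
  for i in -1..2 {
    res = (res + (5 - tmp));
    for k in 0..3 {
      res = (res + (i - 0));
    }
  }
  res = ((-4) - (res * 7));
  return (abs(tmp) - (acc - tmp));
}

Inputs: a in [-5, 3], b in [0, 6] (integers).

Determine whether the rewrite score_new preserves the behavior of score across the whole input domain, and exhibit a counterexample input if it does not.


The suspicious edit (`6` became `7`) never changes the result for any input inside the declared domain.
Tracing a=0, b=1: score: tmp := -3 | acc := 0 | ((acc + acc) == (a + b)): false | tmp := 4 | res := 0 | iter i=-1: | res := 1 | iter k=0: | res := 0 | iter k=1: | res := -1 | iter k=2: | res := -2 | iter i=0: | res := -1 | iter k=0: | res := -1 | iter k=1: | res := -1 | iter k=2: | res := -1 | iter i=1: | res := 0 | iter k=0: | res := 1 | iter k=1: | res := 2 | iter k=2: | res := 3 | res := -22 | result 8 | score_new: tmp := -3 | acc := 0 | ((acc + acc) == (a + b)): false | tmp := 4 | res := 0 | iter i=-1: | res := 1 | iter k=0: | res := 0 | iter k=1: | res := -1 | iter k=2: | res := -2 | iter i=0: | res := -1 | iter k=0: | res := -1 | iter k=1: | res := -1 | iter k=2: | res := -1 | iter i=1: | res := 0 | iter k=0: | res := 1 | iter k=1: | res := 2 | iter k=2: | res := 3 | res := -25 | result 8 — matching result 8.
Checked all 63 inputs in the declared domain: the outputs agree on every one.
verdict: equivalent


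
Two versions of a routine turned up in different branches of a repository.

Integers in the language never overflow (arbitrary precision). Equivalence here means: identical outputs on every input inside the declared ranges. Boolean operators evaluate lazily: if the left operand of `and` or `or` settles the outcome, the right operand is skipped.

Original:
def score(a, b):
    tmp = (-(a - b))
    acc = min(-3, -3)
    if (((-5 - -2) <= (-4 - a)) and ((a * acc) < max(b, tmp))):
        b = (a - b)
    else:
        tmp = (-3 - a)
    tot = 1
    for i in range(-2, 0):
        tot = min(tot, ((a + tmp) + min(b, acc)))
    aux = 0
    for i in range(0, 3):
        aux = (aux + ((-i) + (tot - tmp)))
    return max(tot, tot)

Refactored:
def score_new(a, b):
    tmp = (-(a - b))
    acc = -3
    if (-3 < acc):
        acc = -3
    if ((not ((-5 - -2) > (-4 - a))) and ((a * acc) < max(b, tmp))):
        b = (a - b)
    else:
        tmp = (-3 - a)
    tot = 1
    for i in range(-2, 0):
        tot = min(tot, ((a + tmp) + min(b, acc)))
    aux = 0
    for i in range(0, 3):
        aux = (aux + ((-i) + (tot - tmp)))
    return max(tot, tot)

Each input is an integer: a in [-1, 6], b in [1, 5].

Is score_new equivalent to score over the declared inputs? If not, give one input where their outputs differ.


Side by side, the visible changes include: boolean connective usage differs; and comparison usage differs; and statement counts differ; and branching structure differs; and min/max/abs usage differs; and constant usage differs.
Spot check at a=-1, b=2 — score: tmp=3, then acc=-3, then (((-5 - -2) <= (-4 - a)) and ((a * acc) < max(b, tmp))) is false, then tmp=-2, then tot=1, then (i=-2), then tot=-6, then (i=-1), then tot=-6, then aux=0, then (i=0), then aux=-4, then (i=1), then aux=-9, then (i=2), then aux=-15, then returns -6. score_new: tmp=3, then acc=-3, then (-3 < acc) is false, then ((not ((-5 - -2) > (-4 - a))) and ((a * acc) < max(b, tmp))) is false, then tmp=-2, then tot=1, then (i=-2), then tot=-6, then (i=-1), then tot=-6, then aux=0, then (i=0), then aux=-4, then (i=1), then aux=-9, then (i=2), then aux=-15, then returns -6. Both give -6.
Every one of the 40 inputs gives matching results.
verdict: equivalent


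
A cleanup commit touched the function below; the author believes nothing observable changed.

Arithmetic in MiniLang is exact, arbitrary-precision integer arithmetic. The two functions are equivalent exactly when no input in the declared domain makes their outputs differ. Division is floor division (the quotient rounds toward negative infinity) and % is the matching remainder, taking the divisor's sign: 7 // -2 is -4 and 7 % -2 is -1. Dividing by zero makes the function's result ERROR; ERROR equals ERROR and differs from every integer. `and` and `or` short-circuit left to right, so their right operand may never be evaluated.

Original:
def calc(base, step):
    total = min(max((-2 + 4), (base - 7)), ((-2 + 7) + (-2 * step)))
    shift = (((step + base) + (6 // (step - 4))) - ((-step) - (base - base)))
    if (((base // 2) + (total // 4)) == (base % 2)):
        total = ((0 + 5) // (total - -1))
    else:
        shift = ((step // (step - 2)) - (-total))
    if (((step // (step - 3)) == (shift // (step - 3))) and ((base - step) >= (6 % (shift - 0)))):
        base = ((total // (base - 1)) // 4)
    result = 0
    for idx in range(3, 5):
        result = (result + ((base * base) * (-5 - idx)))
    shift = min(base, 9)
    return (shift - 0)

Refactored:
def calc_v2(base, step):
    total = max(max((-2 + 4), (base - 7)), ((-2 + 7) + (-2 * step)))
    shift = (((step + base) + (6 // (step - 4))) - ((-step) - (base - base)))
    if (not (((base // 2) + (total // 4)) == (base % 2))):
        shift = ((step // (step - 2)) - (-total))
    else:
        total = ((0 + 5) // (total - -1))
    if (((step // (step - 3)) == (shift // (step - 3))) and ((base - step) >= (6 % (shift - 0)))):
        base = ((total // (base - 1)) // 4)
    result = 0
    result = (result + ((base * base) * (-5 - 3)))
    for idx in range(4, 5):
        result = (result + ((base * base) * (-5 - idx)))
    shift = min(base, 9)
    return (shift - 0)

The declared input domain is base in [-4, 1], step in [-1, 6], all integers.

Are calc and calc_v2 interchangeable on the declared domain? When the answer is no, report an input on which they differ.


Take base=0, step=0.
calc: total := 2 | shift := -2 | (((base // 2) + (total // 4)) == (base % 2)): true | total := 1 | (((step // (step - 3)) == (shift // (step - 3))) and ((base - step) >= (6 % (shift - 0)))): true | base := -1 | result := 0 | iter idx=3: | result := -8 | iter idx=4: | result := -17 | shift := -1 | result -1
calc_v2: total := 5 | shift := -2 | (not (((base // 2) + (total // 4)) == (base % 2))): true | shift := 5 | (((step // (step - 3)) == (shift // (step - 3))) and ((base - step) >= (6 % (shift - 0)))): false | result := 0 | result := 0 | iter idx=4: | result := 0 | shift := 0 | result 0
-1 against 0: the behavior changed.
verdict: not equivalent; witness: base=0, step=0


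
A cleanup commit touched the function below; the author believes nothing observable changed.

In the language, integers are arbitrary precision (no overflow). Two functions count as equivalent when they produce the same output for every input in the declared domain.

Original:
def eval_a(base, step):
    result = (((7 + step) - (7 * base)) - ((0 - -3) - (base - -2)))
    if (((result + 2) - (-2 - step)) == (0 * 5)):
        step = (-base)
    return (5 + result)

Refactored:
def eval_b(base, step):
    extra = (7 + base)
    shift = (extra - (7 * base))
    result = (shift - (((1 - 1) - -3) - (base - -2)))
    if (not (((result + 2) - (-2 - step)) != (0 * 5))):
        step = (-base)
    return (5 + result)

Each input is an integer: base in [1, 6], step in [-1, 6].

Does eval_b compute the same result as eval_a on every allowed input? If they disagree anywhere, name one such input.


These are not equivalent — on base=1, step=-1 the outputs split (4 vs 6).
eval_a: result becomes -1; next (((result + 2) - (-2 - step)) == (0 * 5)) evaluates to false; next final value 4
eval_b: extra becomes 8; next shift becomes 1; next result becomes 1; next (not (((result + 2) - (-2 - step)) != (0 * 5))) evaluates to false; next final value 6
verdict: not equivalent; witness: base=1, step=-1


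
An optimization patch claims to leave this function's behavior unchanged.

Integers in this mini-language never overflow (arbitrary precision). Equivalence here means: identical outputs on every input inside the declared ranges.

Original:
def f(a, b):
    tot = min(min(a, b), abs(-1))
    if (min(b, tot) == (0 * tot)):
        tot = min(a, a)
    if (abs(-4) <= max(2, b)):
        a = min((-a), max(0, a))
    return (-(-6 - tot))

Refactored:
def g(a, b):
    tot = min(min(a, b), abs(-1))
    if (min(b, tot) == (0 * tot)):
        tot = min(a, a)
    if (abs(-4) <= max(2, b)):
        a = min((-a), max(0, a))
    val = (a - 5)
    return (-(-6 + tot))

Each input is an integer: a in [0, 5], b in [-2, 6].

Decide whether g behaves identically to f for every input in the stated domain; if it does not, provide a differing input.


Take a=0, b=-2.
f: tot = -2; (min(b, tot) == (0 * tot)) -> false; (abs(-4) <= max(2, b)) -> false; return 4
g: tot = -2; (min(b, tot) == (0 * tot)) -> false; (abs(-4) <= max(2, b)) -> false; val = -5; return 8
4 != 8, so the rewrite changes behavior.
verdict: not equivalent; witness: a=0, b=-2


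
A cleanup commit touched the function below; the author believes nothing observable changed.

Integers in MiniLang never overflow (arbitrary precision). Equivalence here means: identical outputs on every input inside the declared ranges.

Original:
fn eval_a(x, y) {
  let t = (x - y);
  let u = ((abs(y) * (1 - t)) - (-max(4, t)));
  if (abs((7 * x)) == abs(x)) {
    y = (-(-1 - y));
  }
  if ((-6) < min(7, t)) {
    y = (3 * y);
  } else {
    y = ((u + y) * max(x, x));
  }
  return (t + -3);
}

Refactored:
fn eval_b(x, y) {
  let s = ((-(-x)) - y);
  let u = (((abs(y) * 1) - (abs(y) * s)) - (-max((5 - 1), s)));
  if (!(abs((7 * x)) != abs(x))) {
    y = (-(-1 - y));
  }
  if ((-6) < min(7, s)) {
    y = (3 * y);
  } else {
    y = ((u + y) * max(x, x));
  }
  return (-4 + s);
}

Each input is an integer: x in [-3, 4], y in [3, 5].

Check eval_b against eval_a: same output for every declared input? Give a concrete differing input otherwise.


Not equivalent: x=-3, y=3 separates them (-9 vs -10).
eval_a: t = -6; u = 25; (abs((7 * x)) == abs(x)) -> false; ((-6) < min(7, t)) -> false; y = -84; return -9
eval_b: s = -6; u = 25; (!(abs((7 * x)) != abs(x))) -> false; ((-6) < min(7, s)) -> false; y = -84; return -10
verdict: not equivalent; witness: x=-3, y=3


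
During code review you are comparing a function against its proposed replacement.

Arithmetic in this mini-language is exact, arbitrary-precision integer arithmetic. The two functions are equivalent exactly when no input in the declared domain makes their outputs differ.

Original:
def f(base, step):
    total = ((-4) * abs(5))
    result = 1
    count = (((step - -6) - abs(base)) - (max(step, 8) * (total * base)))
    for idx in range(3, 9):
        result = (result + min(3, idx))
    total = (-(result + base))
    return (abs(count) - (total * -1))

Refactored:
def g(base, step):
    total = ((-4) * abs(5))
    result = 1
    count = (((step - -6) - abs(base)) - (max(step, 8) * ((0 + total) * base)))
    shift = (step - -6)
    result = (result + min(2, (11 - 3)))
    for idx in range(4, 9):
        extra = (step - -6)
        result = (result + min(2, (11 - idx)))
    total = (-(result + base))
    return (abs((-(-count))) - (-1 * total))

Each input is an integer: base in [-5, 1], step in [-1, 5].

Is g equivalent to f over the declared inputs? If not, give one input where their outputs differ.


Not equivalent: base=-5, step=-1 separates them (786 vs 792).
f: total becomes -20; next result becomes 1; next count becomes -800; next at idx=3:; next result becomes 4; next at idx=4:; next result becomes 7; next at idx=5:; next result becomes 10; next at idx=6:; next result becomes 13; next at idx=7:; next result becomes 16; next at idx=8:; next result becomes 19; next total becomes -14; next final value 786
g: total becomes -20; next result becomes 1; next count becomes -800; next shift becomes 5; next result becomes 3; next at idx=4:; next extra becomes 5; next result becomes 5; next at idx=5:; next extra becomes 5; next result becomes 7; next at idx=6:; next extra becomes 5; next result becomes 9; next at idx=7:; next extra becomes 5; next result becomes 11; next at idx=8:; next extra becomes 5; next result becomes 13; next total becomes -8; next final value 792
verdict: not equivalent; witness: base=-5, step=-1


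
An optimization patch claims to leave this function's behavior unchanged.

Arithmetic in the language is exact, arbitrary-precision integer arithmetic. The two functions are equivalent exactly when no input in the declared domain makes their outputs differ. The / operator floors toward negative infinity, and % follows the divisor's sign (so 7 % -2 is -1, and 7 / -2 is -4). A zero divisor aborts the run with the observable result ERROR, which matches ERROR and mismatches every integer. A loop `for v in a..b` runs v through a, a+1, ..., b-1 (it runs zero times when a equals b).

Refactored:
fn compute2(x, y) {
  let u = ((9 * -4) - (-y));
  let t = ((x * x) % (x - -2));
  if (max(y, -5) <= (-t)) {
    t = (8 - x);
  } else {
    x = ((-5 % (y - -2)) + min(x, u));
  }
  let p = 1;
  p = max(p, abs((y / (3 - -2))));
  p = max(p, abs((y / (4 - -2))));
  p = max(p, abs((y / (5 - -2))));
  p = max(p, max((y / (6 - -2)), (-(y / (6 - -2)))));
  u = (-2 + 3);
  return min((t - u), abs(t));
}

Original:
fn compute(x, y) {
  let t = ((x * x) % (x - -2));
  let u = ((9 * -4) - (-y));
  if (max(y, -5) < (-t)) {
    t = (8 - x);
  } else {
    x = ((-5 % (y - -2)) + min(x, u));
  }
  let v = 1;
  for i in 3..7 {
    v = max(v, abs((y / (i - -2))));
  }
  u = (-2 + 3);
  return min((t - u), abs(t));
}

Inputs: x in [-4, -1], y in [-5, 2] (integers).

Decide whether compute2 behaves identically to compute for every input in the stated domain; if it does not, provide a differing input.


Evaluate both at x=-4, y=0.
compute: t becomes 0; next u becomes -36; next (max(y, -5) < (-t)) evaluates to false; next x becomes -35; next v becomes 1; next at i=3:; next v becomes 1; next at i=4:; next v becomes 1; next at i=5:; next v becomes 1; next at i=6:; next v becomes 1; next u becomes 1; next final value -1
compute2: u becomes -36; next t becomes 0; next (max(y, -5) <= (-t)) evaluates to true; next t becomes 12; next p becomes 1; next p becomes 1; next p becomes 1; next p becomes 1; next p becomes 1; next u becomes 1; next final value 11
-1 against 11: the behavior changed.
verdict: not equivalent; witness: x=-4, y=0


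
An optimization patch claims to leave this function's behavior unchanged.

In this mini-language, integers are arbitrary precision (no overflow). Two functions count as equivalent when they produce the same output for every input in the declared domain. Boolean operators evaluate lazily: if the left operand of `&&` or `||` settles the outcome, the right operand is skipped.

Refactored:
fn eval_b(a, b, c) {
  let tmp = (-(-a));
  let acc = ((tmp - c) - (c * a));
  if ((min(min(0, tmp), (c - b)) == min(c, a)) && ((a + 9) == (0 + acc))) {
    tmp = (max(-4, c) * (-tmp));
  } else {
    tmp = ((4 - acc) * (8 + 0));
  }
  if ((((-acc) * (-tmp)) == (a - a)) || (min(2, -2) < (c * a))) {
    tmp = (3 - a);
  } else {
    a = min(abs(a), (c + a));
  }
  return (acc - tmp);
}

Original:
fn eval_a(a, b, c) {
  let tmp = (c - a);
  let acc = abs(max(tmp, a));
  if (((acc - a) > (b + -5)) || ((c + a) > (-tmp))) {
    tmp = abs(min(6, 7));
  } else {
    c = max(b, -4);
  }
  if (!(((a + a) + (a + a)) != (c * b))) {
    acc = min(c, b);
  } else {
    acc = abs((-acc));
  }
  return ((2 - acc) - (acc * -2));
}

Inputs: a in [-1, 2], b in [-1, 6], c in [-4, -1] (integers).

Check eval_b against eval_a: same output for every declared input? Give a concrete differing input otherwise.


Not equivalent: a=-1, b=-1, c=-4 separates them (3 vs -5).
eval_a: tmp = -3; acc = 1; (((acc - a) > (b + -5)) || ((c + a) > (-tmp))) -> true; tmp = 6; (!(((a + a) + (a + a)) != (c * b))) -> false; acc = 1; return 3
eval_b: tmp = -1; acc = -1; ((min(min(0, tmp), (c - b)) == min(c, a)) && ((a + 9) == (0 + acc))) -> false; tmp = 40; ((((-acc) * (-tmp)) == (a - a)) || (min(2, -2) < (c * a))) -> true; tmp = 4; return -5
verdict: not equivalent; witness: a=-1, b=-1, c=-4


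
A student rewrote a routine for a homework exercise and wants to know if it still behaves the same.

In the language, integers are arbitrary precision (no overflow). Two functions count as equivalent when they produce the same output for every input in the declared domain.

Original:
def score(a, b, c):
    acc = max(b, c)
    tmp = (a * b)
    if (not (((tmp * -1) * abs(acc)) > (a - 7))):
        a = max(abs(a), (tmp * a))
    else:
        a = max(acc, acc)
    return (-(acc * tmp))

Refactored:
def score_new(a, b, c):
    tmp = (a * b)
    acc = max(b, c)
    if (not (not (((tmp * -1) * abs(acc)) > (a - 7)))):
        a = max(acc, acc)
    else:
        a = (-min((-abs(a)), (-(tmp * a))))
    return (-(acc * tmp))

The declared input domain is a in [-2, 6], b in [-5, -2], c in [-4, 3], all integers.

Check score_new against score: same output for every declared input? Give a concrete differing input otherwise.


Comparing the listings, the differences include: min/max/abs usage differs, plus boolean connective usage differs.
Spot check at a=2, b=-4, c=3 — score: acc := 3 | tmp := -8 | (not (((tmp * -1) * abs(acc)) > (a - 7))): false | a := 3 | result 24. score_new: tmp := -8 | acc := 3 | (not (not (((tmp * -1) * abs(acc)) > (a - 7)))): true | a := 3 | result 24. Both give 24.
Checked all 288 inputs in the declared domain: the outputs agree on every one.
verdict: equivalent
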